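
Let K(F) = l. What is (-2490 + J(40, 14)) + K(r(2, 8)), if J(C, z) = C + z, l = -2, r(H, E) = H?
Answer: -2438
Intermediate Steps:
K(F) = -2
(-2490 + J(40, 14)) + K(r(2, 8)) = (-2490 + (40 + 14)) - 2 = (-2490 + 54) - 2 = -2436 - 2 = -2438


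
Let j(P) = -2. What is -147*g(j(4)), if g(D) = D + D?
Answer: 588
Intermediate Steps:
g(D) = 2*D
-147*g(j(4)) = -294*(-2) = -147*(-4) = 588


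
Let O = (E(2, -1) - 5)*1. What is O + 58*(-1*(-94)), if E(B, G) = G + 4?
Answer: 5450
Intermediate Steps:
E(B, G) = 4 + G
O = -2 (O = ((4 - 1) - 5)*1 = (3 - 5)*1 = -2*1 = -2)
O + 58*(-1*(-94)) = -2 + 58*(-1*(-94)) = -2 + 58*94 = -2 + 5452 = 5450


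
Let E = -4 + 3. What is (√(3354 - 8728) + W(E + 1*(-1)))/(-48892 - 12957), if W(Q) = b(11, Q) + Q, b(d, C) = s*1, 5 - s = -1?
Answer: -4/61849 - I*√5374/61849 ≈ -6.4674e-5 - 0.0011853*I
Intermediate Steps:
s = 6 (s = 5 - 1*(-1) = 5 + 1 = 6)
E = -1
b(d, C) = 6 (b(d, C) = 6*1 = 6)
W(Q) = 6 + Q
(√(3354 - 8728) + W(E + 1*(-1)))/(-48892 - 12957) = (√(3354 - 8728) + (6 + (-1 + 1*(-1))))/(-48892 - 12957) = (√(-5374) + (6 + (-1 - 1)))/(-61849) = (I*√5374 + (6 - 2))*(-1/61849) = (I*√5374 + 4)*(-1/61849) = (4 + I*√5374)*(-1/61849) = -4/61849 - I*√5374/61849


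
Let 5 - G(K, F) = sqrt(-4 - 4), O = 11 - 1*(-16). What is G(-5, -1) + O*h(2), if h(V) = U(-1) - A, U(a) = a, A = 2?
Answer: -76 - 2*I*sqrt(2) ≈ -76.0 - 2.8284*I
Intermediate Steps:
h(V) = -3 (h(V) = -1 - 1*2 = -1 - 2 = -3)
O = 27 (O = 11 + 16 = 27)
G(K, F) = 5 - 2*I*sqrt(2) (G(K, F) = 5 - sqrt(-4 - 4) = 5 - sqrt(-8) = 5 - 2*I*sqrt(2))
G(-5, -1) + O*h(2) = (5 - 2*I*sqrt(2)) + 27*(-3) = (5 - 2*I*sqrt(2)) - 81 = -76 - 2*I*sqrt(2)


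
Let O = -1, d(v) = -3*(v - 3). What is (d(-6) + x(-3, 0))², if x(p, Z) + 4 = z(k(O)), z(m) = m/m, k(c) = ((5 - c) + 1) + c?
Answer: 576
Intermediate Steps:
d(v) = 9 - 3*v (d(v) = -3*(-3 + v) = 9 - 3*v)
k(c) = 6 (k(c) = (6 - c) + c = 6)
z(m) = 1
x(p, Z) = -3 (x(p, Z) = -4 + 1 = -3)
(d(-6) + x(-3, 0))² = ((9 - 3*(-6)) - 3)² = ((9 + 18) - 3)² = (27 - 3)² = 24² = 576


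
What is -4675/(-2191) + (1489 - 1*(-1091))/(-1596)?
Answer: 21530/41629 ≈ 0.51719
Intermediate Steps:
-4675/(-2191) + (1489 - 1*(-1091))/(-1596) = -4675*(-1/2191) + (1489 + 1091)*(-1/1596) = 4675/2191 + 2580*(-1/1596) = 4675/2191 - 215/133 = 21530/41629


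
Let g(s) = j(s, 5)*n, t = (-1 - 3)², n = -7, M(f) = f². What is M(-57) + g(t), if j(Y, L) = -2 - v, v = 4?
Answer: 3291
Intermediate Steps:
t = 16 (t = (-4)² = 16)
j(Y, L) = -6 (j(Y, L) = -2 - 1*4 = -2 - 4 = -6)
g(s) = 42 (g(s) = -6*(-7) = 42)
M(-57) + g(t) = (-57)² + 42 = 3249 + 42 = 3291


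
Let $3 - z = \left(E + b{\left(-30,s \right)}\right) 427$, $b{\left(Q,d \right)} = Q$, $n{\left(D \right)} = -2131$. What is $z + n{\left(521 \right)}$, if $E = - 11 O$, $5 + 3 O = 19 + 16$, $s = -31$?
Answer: $57652$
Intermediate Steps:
$O = 10$ ($O = - \frac{5}{3} + \frac{19 + 16}{3} = - \frac{5}{3} + \frac{1}{3} \cdot 35 = - \frac{5}{3} + \frac{35}{3} = 10$)
$E = -110$ ($E = \left(-11\right) 10 = -110$)
$z = 59783$ ($z = 3 - \left(-110 - 30\right) 427 = 3 - \left(-140\right) 427 = 3 - -59780 = 3 + 59780 = 59783$)
$z + n{\left(521 \right)} = 59783 - 2131 = 57652$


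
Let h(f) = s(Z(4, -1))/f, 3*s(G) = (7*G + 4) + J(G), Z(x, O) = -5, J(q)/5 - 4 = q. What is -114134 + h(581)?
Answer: -66311866/581 ≈ -1.1413e+5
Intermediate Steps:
J(q) = 20 + 5*q
s(G) = 8 + 4*G (s(G) = ((7*G + 4) + (20 + 5*G))/3 = ((4 + 7*G) + (20 + 5*G))/3 = (24 + 12*G)/3 = 8 + 4*G)
h(f) = -12/f (h(f) = (8 + 4*(-5))/f = (8 - 20)/f = -12/f)
-114134 + h(581) = -114134 - 12/581 = -66311866/581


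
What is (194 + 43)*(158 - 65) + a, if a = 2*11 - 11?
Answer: 22052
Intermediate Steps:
a = 11 (a = 22 - 11 = 11)
(194 + 43)*(158 - 65) + a = (194 + 43)*(158 - 65) + 11 = 237*93 + 11 = 22041 + 11 = 22052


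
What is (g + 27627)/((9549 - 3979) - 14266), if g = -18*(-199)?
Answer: -31209/8696 ≈ -3.5889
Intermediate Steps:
g = 3582
(g + 27627)/((9549 - 3979) - 14266) = (3582 + 27627)/((9549 - 3979) - 14266) = 31209/(5570 - 14266) = 31209/(-8696) = 31209*(-1/8696) = -31209/8696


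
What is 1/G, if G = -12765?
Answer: -1/12765 ≈ -7.8339e-5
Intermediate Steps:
1/G = 1/(-12765) = -1/12765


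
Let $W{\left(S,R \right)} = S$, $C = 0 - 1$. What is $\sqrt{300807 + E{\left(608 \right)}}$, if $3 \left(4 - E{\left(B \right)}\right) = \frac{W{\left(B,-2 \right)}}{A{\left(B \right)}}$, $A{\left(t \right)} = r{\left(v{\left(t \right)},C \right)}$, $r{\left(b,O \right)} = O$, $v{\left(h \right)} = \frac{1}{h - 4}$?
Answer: $\frac{\sqrt{2709123}}{3} \approx 548.65$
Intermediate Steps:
$v{\left(h \right)} = \frac{1}{-4 + h}$
$C = -1$
$A{\left(t \right)} = -1$
$E{\left(B \right)} = 4 + \frac{B}{3}$ ($E{\left(B \right)} = 4 - \frac{B \frac{1}{-1}}{3} = 4 - \frac{B \left(-1\right)}{3} = 4 - \frac{\left(-1\right) B}{3} = 4 + \frac{B}{3}$)
$\sqrt{300807 + E{\left(608 \right)}} = \sqrt{300807 + \left(4 + \frac{1}{3} \cdot 608\right)} = \sqrt{300807 + \left(4 + \frac{608}{3}\right)} = \sqrt{300807 + \frac{620}{3}} = \sqrt{\frac{903041}{3}} = \frac{\sqrt{2709123}}{3}$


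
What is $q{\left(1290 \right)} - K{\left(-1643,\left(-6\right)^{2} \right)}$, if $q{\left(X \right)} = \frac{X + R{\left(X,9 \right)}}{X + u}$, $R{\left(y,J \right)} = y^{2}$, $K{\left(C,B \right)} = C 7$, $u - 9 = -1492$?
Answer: $\frac{554303}{193} \approx 2872.0$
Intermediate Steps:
$u = -1483$ ($u = 9 - 1492 = -1483$)
$K{\left(C,B \right)} = 7 C$
$q{\left(X \right)} = \frac{X + X^{2}}{-1483 + X}$ ($q{\left(X \right)} = \frac{X + X^{2}}{X - 1483} = \frac{X + X^{2}}{-1483 + X}$)
$q{\left(1290 \right)} - K{\left(-1643,\left(-6\right)^{2} \right)} = \frac{1290 \left(1 + 1290\right)}{-1483 + 1290} - 7 \left(-1643\right) = 1290 \frac{1}{-193} \cdot 1291 - -11501 = 1290 \left(- \frac{1}{193}\right) 1291 + 11501 = - \frac{1665390}{193} + 11501 = \frac{554303}{193}$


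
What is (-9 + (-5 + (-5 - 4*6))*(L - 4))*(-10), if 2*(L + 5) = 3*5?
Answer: -420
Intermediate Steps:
L = 5/2 (L = -5 + (3*5)/2 = -5 + (½)*15 = -5 + 15/2 = 5/2 ≈ 2.5000)
(-9 + (-5 + (-5 - 4*6))*(L - 4))*(-10) = (-9 + (-5 + (-5 - 4*6))*(5/2 - 4))*(-10) = (-9 + (-5 + (-5 - 24))*(-3/2))*(-10) = (-9 + (-5 - 29)*(-3/2))*(-10) = (-9 - 34*(-3/2))*(-10) = (-9 + 51)*(-10) = 42*(-10) = -420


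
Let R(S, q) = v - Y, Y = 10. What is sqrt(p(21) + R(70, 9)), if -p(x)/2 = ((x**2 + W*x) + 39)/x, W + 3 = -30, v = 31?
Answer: 17*sqrt(7)/7 ≈ 6.4254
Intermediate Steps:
W = -33 (W = -3 - 30 = -33)
p(x) = -2*(39 + x**2 - 33*x)/x (p(x) = -2*((x**2 - 33*x) + 39)/x = -2*(39 + x**2 - 33*x)/x)
R(S, q) = 21 (R(S, q) = 31 - 1*10 = 31 - 10 = 21)
sqrt(p(21) + R(70, 9)) = sqrt((66 - 78/21 - 2*21) + 21) = sqrt((66 - 78*1/21 - 42) + 21) = sqrt((66 - 26/7 - 42) + 21) = sqrt(142/7 + 21) = sqrt(289/7) = 17*sqrt(7)/7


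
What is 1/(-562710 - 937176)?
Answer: -1/1499886 ≈ -6.6672e-7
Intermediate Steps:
1/(-562710 - 937176) = 1/(-1499886) = -1/1499886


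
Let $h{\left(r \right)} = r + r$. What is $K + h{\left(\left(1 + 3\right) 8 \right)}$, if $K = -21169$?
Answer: $-21105$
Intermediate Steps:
$h{\left(r \right)} = 2 r$
$K + h{\left(\left(1 + 3\right) 8 \right)} = -21169 + 2 \left(1 + 3\right) 8 = -21169 + 2 \cdot 4 \cdot 8 = -21169 + 2 \cdot 32 = -21169 + 64 = -21105$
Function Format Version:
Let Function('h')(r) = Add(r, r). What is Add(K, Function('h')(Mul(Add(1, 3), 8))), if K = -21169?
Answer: -21105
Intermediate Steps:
Function('h')(r) = Mul(2, r)
Add(K, Function('h')(Mul(Add(1, 3), 8))) = Add(-21169, Mul(2, Mul(Add(1, 3), 8))) = Add(-21169, Mul(2, Mul(4, 8))) = Add(-21169, Mul(2, 32)) = Add(-21169, 64) = -21105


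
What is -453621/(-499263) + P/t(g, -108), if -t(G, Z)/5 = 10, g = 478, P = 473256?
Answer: -39376088213/4160525 ≈ -9464.2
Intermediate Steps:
t(G, Z) = -50 (t(G, Z) = -5*10 = -50)
-453621/(-499263) + P/t(g, -108) = -453621/(-499263) + 473256/(-50) = -453621*(-1/499263) + 473256*(-1/50) = 151207/166421 - 236628/25 = -39376088213/4160525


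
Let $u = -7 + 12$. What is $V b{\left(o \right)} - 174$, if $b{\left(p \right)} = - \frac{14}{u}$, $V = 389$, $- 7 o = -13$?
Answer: $- \frac{6316}{5} \approx -1263.2$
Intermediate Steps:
$u = 5$
$o = \frac{13}{7}$ ($o = \left(- \frac{1}{7}\right) \left(-13\right) = \frac{13}{7} \approx 1.8571$)
$b{\left(p \right)} = - \frac{14}{5}$
$V b{\left(o \right)} - 174 = 389 \left(- \frac{14}{5}\right) - 174 = - \frac{5446}{5} - 174 = - \frac{6316}{5}$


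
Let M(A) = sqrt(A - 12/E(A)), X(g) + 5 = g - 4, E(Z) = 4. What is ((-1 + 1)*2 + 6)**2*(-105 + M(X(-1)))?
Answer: -3780 + 36*I*sqrt(13) ≈ -3780.0 + 129.8*I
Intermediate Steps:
X(g) = -9 + g (X(g) = -5 + (g - 4) = -5 + (-4 + g) = -9 + g)
M(A) = sqrt(-3 + A) (M(A) = sqrt(A - 12/4) = sqrt(A - 12*1/4) = sqrt(A - 3) = sqrt(-3 + A))
((-1 + 1)*2 + 6)**2*(-105 + M(X(-1))) = ((-1 + 1)*2 + 6)**2*(-105 + sqrt(-3 + (-9 - 1))) = (0*2 + 6)**2*(-105 + sqrt(-3 - 10)) = (0 + 6)**2*(-105 + sqrt(-13)) = 6**2*(-105 + I*sqrt(13)) = 36*(-105 + I*sqrt(13)) = -3780 + 36*I*sqrt(13)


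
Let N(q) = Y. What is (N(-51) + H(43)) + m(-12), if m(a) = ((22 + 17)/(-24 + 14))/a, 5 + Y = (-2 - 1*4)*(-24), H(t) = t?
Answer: 7293/40 ≈ 182.32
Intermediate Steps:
Y = 139 (Y = -5 + (-2 - 1*4)*(-24) = -5 + (-2 - 4)*(-24) = -5 - 6*(-24) = -5 + 144 = 139)
m(a) = -39/(10*a) (m(a) = (39/(-10))/a = (39*(-⅒))/a = -39/(10*a))
N(q) = 139
(N(-51) + H(43)) + m(-12) = (139 + 43) - 39/10/(-12) = 182 - 39/10*(-1/12) = 182 + 13/40 = 7293/40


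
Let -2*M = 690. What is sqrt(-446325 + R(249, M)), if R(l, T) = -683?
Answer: 4*I*sqrt(27938) ≈ 668.59*I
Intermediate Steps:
M = -345 (M = -1/2*690 = -345)
sqrt(-446325 + R(249, M)) = sqrt(-446325 - 683) = sqrt(-447008) = 4*I*sqrt(27938)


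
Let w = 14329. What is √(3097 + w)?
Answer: √17426 ≈ 132.01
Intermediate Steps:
√(3097 + w) = √(3097 + 14329) = √17426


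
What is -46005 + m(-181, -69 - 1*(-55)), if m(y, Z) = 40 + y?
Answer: -46146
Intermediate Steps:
-46005 + m(-181, -69 - 1*(-55)) = -46005 + (40 - 181) = -46005 - 141 = -46146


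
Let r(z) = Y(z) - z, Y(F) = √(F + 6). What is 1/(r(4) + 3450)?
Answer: 1723/5937453 - √10/11874906 ≈ 0.00028993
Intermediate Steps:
Y(F) = √(6 + F)
r(z) = √(6 + z) - z
1/(r(4) + 3450) = 1/((√(6 + 4) - 1*4) + 3450) = 1/((√10 - 4) + 3450) = 1/((-4 + √10) + 3450) = 1/(3446 + √10)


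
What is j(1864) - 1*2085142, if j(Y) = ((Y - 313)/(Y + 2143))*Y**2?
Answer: -2966220698/4007 ≈ -7.4026e+5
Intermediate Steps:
j(Y) = Y**2*(-313 + Y)/(2143 + Y) (j(Y) = ((-313 + Y)/(2143 + Y))*Y**2 = Y**2*(-313 + Y)/(2143 + Y))
j(1864) - 1*2085142 = 1864**2*(-313 + 1864)/(2143 + 1864) - 1*2085142 = 3474496*1551/4007 - 2085142 = 3474496*(1/4007)*1551 - 2085142 = 5388943296/4007 - 2085142 = -2966220698/4007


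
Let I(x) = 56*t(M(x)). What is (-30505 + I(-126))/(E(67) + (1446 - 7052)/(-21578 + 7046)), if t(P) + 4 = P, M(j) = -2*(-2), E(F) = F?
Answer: -44329866/97925 ≈ -452.69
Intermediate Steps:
M(j) = 4
t(P) = -4 + P
I(x) = 0 (I(x) = 56*(-4 + 4) = 56*0 = 0)
(-30505 + I(-126))/(E(67) + (1446 - 7052)/(-21578 + 7046)) = (-30505 + 0)/(67 + (1446 - 7052)/(-21578 + 7046)) = -30505/(67 - 5606/(-14532)) = -30505/(67 - 5606*(-1/14532)) = -30505/(67 + 2803/7266) = -30505/489625/7266 = -30505*7266/489625 = -44329866/97925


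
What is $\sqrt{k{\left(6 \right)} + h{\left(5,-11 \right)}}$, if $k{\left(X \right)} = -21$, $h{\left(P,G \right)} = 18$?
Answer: $i \sqrt{3} \approx 1.732 i$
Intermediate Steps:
$\sqrt{k{\left(6 \right)} + h{\left(5,-11 \right)}} = \sqrt{-21 + 18} = \sqrt{-3} = i \sqrt{3}$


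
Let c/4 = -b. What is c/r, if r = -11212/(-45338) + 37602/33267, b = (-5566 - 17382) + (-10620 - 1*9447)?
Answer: 2162592382223/17314909 ≈ 1.2490e+5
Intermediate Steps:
b = -43015 (b = -22948 + (-10620 - 9447) = -22948 - 20067 = -43015)
r = 346298180/251376541 (r = -11212*(-1/45338) + 37602*(1/33267) = 5606/22669 + 12534/11089 = 346298180/251376541 ≈ 1.3776)
c = 172060 (c = 4*(-1*(-43015)) = 4*43015 = 172060)
c/r = 172060/(346298180/251376541) = 172060*(251376541/346298180) = 2162592382223/17314909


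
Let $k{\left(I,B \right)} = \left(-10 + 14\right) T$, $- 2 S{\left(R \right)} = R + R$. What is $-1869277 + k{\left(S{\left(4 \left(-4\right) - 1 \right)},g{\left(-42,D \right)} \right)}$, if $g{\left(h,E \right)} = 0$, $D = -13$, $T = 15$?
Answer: $-1869217$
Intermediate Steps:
$S{\left(R \right)} = - R$ ($S{\left(R \right)} = - \frac{R + R}{2} = - \frac{2 R}{2} = - R$)
$k{\left(I,B \right)} = 60$ ($k{\left(I,B \right)} = \left(-10 + 14\right) 15 = 4 \cdot 15 = 60$)
$-1869277 + k{\left(S{\left(4 \left(-4\right) - 1 \right)},g{\left(-42,D \right)} \right)} = -1869277 + 60 = -1869217$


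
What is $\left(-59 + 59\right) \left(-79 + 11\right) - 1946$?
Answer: $-1946$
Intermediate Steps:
$\left(-59 + 59\right) \left(-79 + 11\right) - 1946 = 0 \left(-68\right) - 1946 = 0 - 1946 = -1946$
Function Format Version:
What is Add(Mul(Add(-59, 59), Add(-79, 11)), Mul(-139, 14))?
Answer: -1946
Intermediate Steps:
Add(Mul(Add(-59, 59), Add(-79, 11)), Mul(-139, 14)) = Add(Mul(0, -68), -1946) = Add(0, -1946) = -1946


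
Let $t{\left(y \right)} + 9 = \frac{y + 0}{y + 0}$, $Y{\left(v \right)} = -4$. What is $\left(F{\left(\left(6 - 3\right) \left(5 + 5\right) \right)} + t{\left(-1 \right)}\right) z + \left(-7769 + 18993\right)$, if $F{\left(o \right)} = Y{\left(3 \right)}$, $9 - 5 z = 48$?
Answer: $\frac{56588}{5} \approx 11318.0$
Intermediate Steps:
$z = - \frac{39}{5}$ ($z = \frac{9}{5} - \frac{48}{5} = - \frac{39}{5} \approx -7.8$)
$F{\left(o \right)} = -4$
$t{\left(y \right)} = -8$ ($t{\left(y \right)} = -9 + \frac{y + 0}{y + 0} = -9 + \frac{y}{y} = -9 + 1 = -8$)
$\left(F{\left(\left(6 - 3\right) \left(5 + 5\right) \right)} + t{\left(-1 \right)}\right) z + \left(-7769 + 18993\right) = \left(-4 - 8\right) \left(- \frac{39}{5}\right) + \left(-7769 + 18993\right) = \left(-12\right) \left(- \frac{39}{5}\right) + 11224 = \frac{468}{5} + 11224 = \frac{56588}{5}$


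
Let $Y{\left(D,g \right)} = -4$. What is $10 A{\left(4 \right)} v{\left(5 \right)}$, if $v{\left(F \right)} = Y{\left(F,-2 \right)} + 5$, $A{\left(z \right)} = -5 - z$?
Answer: $-90$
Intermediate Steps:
$v{\left(F \right)} = 1$ ($v{\left(F \right)} = -4 + 5 = 1$)
$10 A{\left(4 \right)} v{\left(5 \right)} = 10 \left(-5 - 4\right) 1 = 10 \left(-9\right) 1 = \left(-90\right) 1 = -90$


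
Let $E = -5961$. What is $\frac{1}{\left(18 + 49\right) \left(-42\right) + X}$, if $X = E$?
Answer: $- \frac{1}{8775} \approx -0.00011396$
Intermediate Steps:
$X = -5961$
$\frac{1}{\left(18 + 49\right) \left(-42\right) + X} = \frac{1}{\left(18 + 49\right) \left(-42\right) - 5961} = \frac{1}{67 \left(-42\right) - 5961} = \frac{1}{-2814 - 5961} = \frac{1}{-8775} = - \frac{1}{8775}$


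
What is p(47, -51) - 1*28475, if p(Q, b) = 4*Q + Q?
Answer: -28240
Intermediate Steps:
p(Q, b) = 5*Q
p(47, -51) - 1*28475 = 5*47 - 1*28475 = 235 - 28475 = -28240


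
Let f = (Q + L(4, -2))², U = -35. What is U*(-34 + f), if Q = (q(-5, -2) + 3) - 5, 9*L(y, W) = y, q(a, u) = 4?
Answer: 79450/81 ≈ 980.86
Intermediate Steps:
L(y, W) = y/9
Q = 2 (Q = (4 + 3) - 5 = 7 - 5 = 2)
f = 484/81 (f = (2 + (⅑)*4)² = (2 + 4/9)² = (22/9)² = 484/81 ≈ 5.9753)
U*(-34 + f) = -35*(-34 + 484/81) = -35*(-2270/81) = 79450/81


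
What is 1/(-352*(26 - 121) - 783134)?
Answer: -1/749694 ≈ -1.3339e-6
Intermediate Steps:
1/(-352*(26 - 121) - 783134) = 1/(-352*(-95) - 783134) = 1/(33440 - 783134) = 1/(-749694) = -1/749694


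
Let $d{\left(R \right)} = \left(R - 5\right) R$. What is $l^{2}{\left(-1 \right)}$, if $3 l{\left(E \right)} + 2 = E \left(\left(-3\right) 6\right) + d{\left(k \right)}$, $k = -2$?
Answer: $100$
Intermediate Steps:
$d{\left(R \right)} = R \left(-5 + R\right)$ ($d{\left(R \right)} = \left(-5 + R\right) R = R \left(-5 + R\right)$)
$l{\left(E \right)} = 4 - 6 E$ ($l{\left(E \right)} = - \frac{2}{3} + \frac{E \left(\left(-3\right) 6\right) - 2 \left(-5 - 2\right)}{3} = - \frac{2}{3} + \frac{E \left(-18\right) - -14}{3} = - \frac{2}{3} + \frac{- 18 E + 14}{3} = - \frac{2}{3} + \frac{14 - 18 E}{3} = - \frac{2}{3} - \left(- \frac{14}{3} + 6 E\right) = 4 - 6 E$)
$l^{2}{\left(-1 \right)} = \left(4 - -6\right)^{2} = \left(4 + 6\right)^{2} = 10^{2} = 100$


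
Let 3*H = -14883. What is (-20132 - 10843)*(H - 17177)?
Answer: 685724550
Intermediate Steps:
H = -4961 (H = (⅓)*(-14883) = -4961)
(-20132 - 10843)*(H - 17177) = (-20132 - 10843)*(-4961 - 17177) = -30975*(-22138) = 685724550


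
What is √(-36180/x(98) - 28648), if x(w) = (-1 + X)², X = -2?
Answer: 2*I*√8167 ≈ 180.74*I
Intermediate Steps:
x(w) = 9 (x(w) = (-1 - 2)² = (-3)² = 9)
√(-36180/x(98) - 28648) = √(-36180/9 - 28648) = √(-36180*⅑ - 28648) = √(-4020 - 28648) = √(-32668) = 2*I*√8167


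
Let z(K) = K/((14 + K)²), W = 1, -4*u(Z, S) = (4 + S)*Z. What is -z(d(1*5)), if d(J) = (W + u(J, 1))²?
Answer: -144/9025 ≈ -0.015956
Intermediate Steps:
u(Z, S) = -Z*(4 + S)/4 (u(Z, S) = -(4 + S)*Z/4 = -Z*(4 + S)/4)
d(J) = (1 - 5*J/4)² (d(J) = (1 - J*(4 + 1)/4)² = (1 - ¼*J*5)² = (1 - 5*J/4)²)
z(K) = K/(14 + K)²
-z(d(1*5)) = -(-4 + 5*(1*5))²/16/(14 + (-4 + 5*(1*5))²/16)² = -(-4 + 5*5)²/16/(14 + (-4 + 5*5)²/16)² = -(-4 + 25)²/16/(14 + (-4 + 25)²/16)² = -(1/16)*21²/(14 + (1/16)*21²)² = -(1/16)*441/(14 + (1/16)*441)² = -441/(16*(14 + 441/16)²) = -441/(16*(665/16)²) = -441*256/(16*442225) = -1*144/9025 = -144/9025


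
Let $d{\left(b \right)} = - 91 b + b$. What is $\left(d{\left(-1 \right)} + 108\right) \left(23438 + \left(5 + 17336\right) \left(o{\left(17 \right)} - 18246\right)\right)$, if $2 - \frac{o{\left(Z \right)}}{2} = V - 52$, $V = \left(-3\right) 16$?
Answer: $-61942891032$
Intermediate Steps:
$V = -48$
$o{\left(Z \right)} = 204$ ($o{\left(Z \right)} = 4 - 2 \left(-48 - 52\right) = 4 - -200 = 4 + 200 = 204$)
$d{\left(b \right)} = - 90 b$
$\left(d{\left(-1 \right)} + 108\right) \left(23438 + \left(5 + 17336\right) \left(o{\left(17 \right)} - 18246\right)\right) = \left(\left(-90\right) \left(-1\right) + 108\right) \left(23438 + \left(5 + 17336\right) \left(204 - 18246\right)\right) = \left(90 + 108\right) \left(23438 + 17341 \left(-18042\right)\right) = 198 \left(23438 - 312866322\right) = 198 \left(-312842884\right) = -61942891032$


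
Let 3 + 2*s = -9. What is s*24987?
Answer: -149922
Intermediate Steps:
s = -6 (s = -3/2 + (1/2)*(-9) = -3/2 - 9/2 = -6)
s*24987 = -6*24987 = -149922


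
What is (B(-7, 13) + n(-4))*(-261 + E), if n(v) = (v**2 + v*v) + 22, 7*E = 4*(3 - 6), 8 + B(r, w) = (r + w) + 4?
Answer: -14712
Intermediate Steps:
B(r, w) = -4 + r + w (B(r, w) = -8 + ((r + w) + 4) = -8 + (4 + r + w) = -4 + r + w)
E = -12/7 (E = (4*(3 - 6))/7 = (4*(-3))/7 = (1/7)*(-12) = -12/7 ≈ -1.7143)
n(v) = 22 + 2*v**2 (n(v) = (v**2 + v**2) + 22 = 2*v**2 + 22 = 22 + 2*v**2)
(B(-7, 13) + n(-4))*(-261 + E) = ((-4 - 7 + 13) + (22 + 2*(-4)**2))*(-261 - 12/7) = (2 + (22 + 2*16))*(-1839/7) = (2 + (22 + 32))*(-1839/7) = (2 + 54)*(-1839/7) = 56*(-1839/7) = -14712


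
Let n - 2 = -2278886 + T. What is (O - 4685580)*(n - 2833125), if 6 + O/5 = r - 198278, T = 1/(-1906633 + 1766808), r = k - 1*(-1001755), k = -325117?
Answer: 19289232764284036/1645 ≈ 1.1726e+13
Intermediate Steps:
r = 676638 (r = -325117 - 1*(-1001755) = -325117 + 1001755 = 676638)
T = -1/139825 (T = 1/(-139825) = -1/139825 ≈ -7.1518e-6)
O = 2391770 (O = -30 + 5*(676638 - 198278) = -30 + 5*478360 = -30 + 2391800 = 2391770)
n = -318644955301/139825 (n = 2 + (-2278886 - 1/139825) = 2 - 318645234951/139825 = -318644955301/139825 ≈ -2.2789e+6)
(O - 4685580)*(n - 2833125) = (2391770 - 4685580)*(-318644955301/139825 - 2833125) = -2293810*(-714786658426/139825) = 19289232764284036/1645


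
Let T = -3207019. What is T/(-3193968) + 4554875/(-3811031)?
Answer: -2326076167411/12172311061008 ≈ -0.19110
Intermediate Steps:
T/(-3193968) + 4554875/(-3811031) = -3207019/(-3193968) + 4554875/(-3811031) = -3207019*(-1/3193968) + 4554875*(-1/3811031) = 3207019/3193968 - 4554875/3811031 = -2326076167411/12172311061008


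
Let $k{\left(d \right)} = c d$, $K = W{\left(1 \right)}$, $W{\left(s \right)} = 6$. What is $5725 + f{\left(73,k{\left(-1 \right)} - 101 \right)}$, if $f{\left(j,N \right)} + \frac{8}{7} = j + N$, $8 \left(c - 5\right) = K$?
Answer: $\frac{159323}{28} \approx 5690.1$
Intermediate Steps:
$K = 6$
$c = \frac{23}{4}$ ($c = 5 + \frac{1}{8} \cdot 6 = 5 + \frac{3}{4} = \frac{23}{4} \approx 5.75$)
$k{\left(d \right)} = \frac{23 d}{4}$
$f{\left(j,N \right)} = - \frac{8}{7} + N + j$ ($f{\left(j,N \right)} = - \frac{8}{7} + \left(j + N\right) = - \frac{8}{7} + \left(N + j\right) = - \frac{8}{7} + N + j$)
$5725 + f{\left(73,k{\left(-1 \right)} - 101 \right)} = 5725 + \left(- \frac{8}{7} + \left(\frac{23}{4} \left(-1\right) - 101\right) + 73\right) = 5725 - \frac{977}{28} = \frac{159323}{28}$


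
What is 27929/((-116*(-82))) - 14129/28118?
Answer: 325456287/133729208 ≈ 2.4337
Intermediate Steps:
27929/((-116*(-82))) - 14129/28118 = 27929/9512 - 14129*1/28118 = 27929*(1/9512) - 14129/28118 = 27929/9512 - 14129/28118 = 325456287/133729208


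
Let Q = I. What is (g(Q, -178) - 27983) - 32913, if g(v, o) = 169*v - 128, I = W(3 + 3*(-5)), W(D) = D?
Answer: -63052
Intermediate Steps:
I = -12 (I = 3 + 3*(-5) = 3 - 15 = -12)
Q = -12
g(v, o) = -128 + 169*v
(g(Q, -178) - 27983) - 32913 = ((-128 + 169*(-12)) - 27983) - 32913 = ((-128 - 2028) - 27983) - 32913 = (-2156 - 27983) - 32913 = -30139 - 32913 = -63052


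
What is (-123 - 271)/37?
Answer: -394/37 ≈ -10.649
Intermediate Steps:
(-123 - 271)/37 = (1/37)*(-394) = -394/37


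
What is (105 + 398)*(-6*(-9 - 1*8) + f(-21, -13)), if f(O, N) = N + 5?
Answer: 47282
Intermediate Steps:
f(O, N) = 5 + N
(105 + 398)*(-6*(-9 - 1*8) + f(-21, -13)) = (105 + 398)*(-6*(-9 - 1*8) + (5 - 13)) = 503*(-6*(-9 - 8) - 8) = 503*(-6*(-17) - 8) = 503*(102 - 8) = 503*94 = 47282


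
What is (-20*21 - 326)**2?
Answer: 556516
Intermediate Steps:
(-20*21 - 326)**2 = (-420 - 326)**2 = (-746)**2 = 556516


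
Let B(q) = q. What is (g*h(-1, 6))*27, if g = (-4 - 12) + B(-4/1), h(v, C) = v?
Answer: 540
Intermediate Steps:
g = -20 (g = (-4 - 12) - 4/1 = -16 - 4*1 = -16 - 4 = -20)
(g*h(-1, 6))*27 = -20*(-1)*27 = 20*27 = 540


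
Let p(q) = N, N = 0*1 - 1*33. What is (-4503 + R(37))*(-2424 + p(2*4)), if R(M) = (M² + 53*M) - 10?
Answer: 2906631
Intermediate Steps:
R(M) = -10 + M² + 53*M
N = -33 (N = 0 - 33 = -33)
p(q) = -33
(-4503 + R(37))*(-2424 + p(2*4)) = (-4503 + (-10 + 37² + 53*37))*(-2424 - 33) = (-4503 + (-10 + 1369 + 1961))*(-2457) = (-4503 + 3320)*(-2457) = -1183*(-2457) = 2906631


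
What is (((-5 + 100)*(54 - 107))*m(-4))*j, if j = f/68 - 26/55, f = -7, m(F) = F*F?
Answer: 8672284/187 ≈ 46376.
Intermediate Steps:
m(F) = F²
j = -2153/3740 (j = -7/68 - 26/55 = -2153/3740 ≈ -0.57567)
(((-5 + 100)*(54 - 107))*m(-4))*j = (((-5 + 100)*(54 - 107))*(-4)²)*(-2153/3740) = ((95*(-53))*16)*(-2153/3740) = -5035*16*(-2153/3740) = -80560*(-2153/3740) = 8672284/187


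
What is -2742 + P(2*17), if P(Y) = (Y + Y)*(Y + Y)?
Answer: 1882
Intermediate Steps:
P(Y) = 4*Y² (P(Y) = (2*Y)*(2*Y) = 4*Y²)
-2742 + P(2*17) = -2742 + 4*(2*17)² = -2742 + 4*34² = -2742 + 4*1156 = -2742 + 4624 = 1882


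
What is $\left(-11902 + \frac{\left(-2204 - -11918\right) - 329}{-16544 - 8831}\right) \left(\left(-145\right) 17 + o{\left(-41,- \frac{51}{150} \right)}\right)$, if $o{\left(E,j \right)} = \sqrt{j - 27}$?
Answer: $\frac{1026876959}{35} - \frac{60404527 i \sqrt{2734}}{50750} \approx 2.9339 \cdot 10^{7} - 62235.0 i$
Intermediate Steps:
$o{\left(E,j \right)} = \sqrt{-27 + j}$
$\left(-11902 + \frac{\left(-2204 - -11918\right) - 329}{-16544 - 8831}\right) \left(\left(-145\right) 17 + o{\left(-41,- \frac{51}{150} \right)}\right) = \left(-11902 + \frac{\left(-2204 - -11918\right) - 329}{-16544 - 8831}\right) \left(\left(-145\right) 17 + \sqrt{-27 - \frac{51}{150}}\right) = \left(-11902 + \frac{\left(-2204 + 11918\right) - 329}{-25375}\right) \left(-2465 + \sqrt{-27 - \frac{17}{50}}\right) = \left(-11902 + \left(9714 - 329\right) \left(- \frac{1}{25375}\right)\right) \left(-2465 + \sqrt{-27 - \frac{17}{50}}\right) = \left(-11902 + 9385 \left(- \frac{1}{25375}\right)\right) \left(-2465 + \sqrt{- \frac{1367}{50}}\right) = \left(-11902 - \frac{1877}{5075}\right) \left(-2465 + \frac{i \sqrt{2734}}{10}\right) = - \frac{60404527 \left(-2465 + \frac{i \sqrt{2734}}{10}\right)}{5075} = \frac{1026876959}{35} - \frac{60404527 i \sqrt{2734}}{50750}$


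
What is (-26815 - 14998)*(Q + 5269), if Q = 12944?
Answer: -761540169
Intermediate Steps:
(-26815 - 14998)*(Q + 5269) = (-26815 - 14998)*(12944 + 5269) = -41813*18213 = -761540169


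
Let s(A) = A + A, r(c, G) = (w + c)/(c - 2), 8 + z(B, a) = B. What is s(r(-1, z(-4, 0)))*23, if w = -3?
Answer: 184/3 ≈ 61.333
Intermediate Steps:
z(B, a) = -8 + B
r(c, G) = (-3 + c)/(-2 + c) (r(c, G) = (-3 + c)/(c - 2) = (-3 + c)/(-2 + c))
s(A) = 2*A
s(r(-1, z(-4, 0)))*23 = (2*((-3 - 1)/(-2 - 1)))*23 = (2*(-4/(-3)))*23 = (2*(-1/3*(-4)))*23 = (2*(4/3))*23 = (8/3)*23 = 184/3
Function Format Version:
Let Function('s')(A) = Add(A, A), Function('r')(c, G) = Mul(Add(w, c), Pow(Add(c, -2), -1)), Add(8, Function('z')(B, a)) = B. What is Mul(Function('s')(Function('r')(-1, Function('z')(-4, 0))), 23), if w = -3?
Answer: Rational(184, 3) ≈ 61.333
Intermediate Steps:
Function('z')(B, a) = Add(-8, B)
Function('r')(c, G) = Mul(Pow(Add(-2, c), -1), Add(-3, c)) (Function('r')(c, G) = Mul(Add(-3, c), Pow(Add(c, -2), -1)) = Mul(Add(-3, c), Pow(Add(-2, c), -1)) = Mul(Pow(Add(-2, c), -1), Add(-3, c)))
Function('s')(A) = Mul(2, A)
Mul(Function('s')(Function('r')(-1, Function('z')(-4, 0))), 23) = Mul(Mul(2, Mul(Pow(Add(-2, -1), -1), Add(-3, -1))), 23) = Mul(Mul(2, Mul(Pow(-3, -1), -4)), 23) = Mul(Mul(2, Mul(Rational(-1, 3), -4)), 23) = Mul(Mul(2, Rational(4, 3)), 23) = Mul(Rational(8, 3), 23) = Rational(184, 3)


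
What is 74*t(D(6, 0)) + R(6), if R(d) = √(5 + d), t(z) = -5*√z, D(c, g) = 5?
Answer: √11 - 370*√5 ≈ -824.03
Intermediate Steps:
74*t(D(6, 0)) + R(6) = 74*(-5*√5) + √(5 + 6) = -370*√5 + √11 = √11 - 370*√5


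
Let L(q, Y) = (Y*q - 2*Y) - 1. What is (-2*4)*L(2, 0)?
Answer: 8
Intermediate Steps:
L(q, Y) = -1 - 2*Y + Y*q (L(q, Y) = (-2*Y + Y*q) - 1 = -1 - 2*Y + Y*q)
(-2*4)*L(2, 0) = (-2*4)*(-1 - 2*0 + 0*2) = -8*(-1 + 0 + 0) = -8*(-1) = 8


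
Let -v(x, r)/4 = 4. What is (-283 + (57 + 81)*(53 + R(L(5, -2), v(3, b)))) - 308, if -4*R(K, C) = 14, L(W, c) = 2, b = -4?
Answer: 6240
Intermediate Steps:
v(x, r) = -16 (v(x, r) = -4*4 = -16)
R(K, C) = -7/2 (R(K, C) = -¼*14 = -7/2)
(-283 + (57 + 81)*(53 + R(L(5, -2), v(3, b)))) - 308 = (-283 + (57 + 81)*(53 - 7/2)) - 308 = (-283 + 138*(99/2)) - 308 = (-283 + 6831) - 308 = 6548 - 308 = 6240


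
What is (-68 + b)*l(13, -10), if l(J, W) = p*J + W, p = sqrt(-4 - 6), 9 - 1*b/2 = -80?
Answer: -1100 + 1430*I*sqrt(10) ≈ -1100.0 + 4522.1*I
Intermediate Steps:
b = 178 (b = 18 - 2*(-80) = 18 + 160 = 178)
p = I*sqrt(10) (p = sqrt(-10) = I*sqrt(10) ≈ 3.1623*I)
l(J, W) = W + I*J*sqrt(10) (l(J, W) = (I*sqrt(10))*J + W = I*J*sqrt(10) + W = W + I*J*sqrt(10))
(-68 + b)*l(13, -10) = (-68 + 178)*(-10 + I*13*sqrt(10)) = 110*(-10 + 13*I*sqrt(10)) = -1100 + 1430*I*sqrt(10)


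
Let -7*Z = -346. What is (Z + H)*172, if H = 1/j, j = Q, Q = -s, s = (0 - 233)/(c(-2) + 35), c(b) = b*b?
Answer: 13913252/1631 ≈ 8530.5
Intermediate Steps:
Z = 346/7 (Z = -⅐*(-346) = 346/7 ≈ 49.429)
c(b) = b²
s = -233/39 (s = (0 - 233)/((-2)² + 35) = -233/(4 + 35) = -233/39 ≈ -5.9744)
Q = 233/39 (Q = -1*(-233/39) = 233/39 ≈ 5.9744)
j = 233/39 ≈ 5.9744
H = 39/233 (H = 1/(233/39) = 39/233 ≈ 0.16738)
(Z + H)*172 = (346/7 + 39/233)*172 = (80891/1631)*172 = 13913252/1631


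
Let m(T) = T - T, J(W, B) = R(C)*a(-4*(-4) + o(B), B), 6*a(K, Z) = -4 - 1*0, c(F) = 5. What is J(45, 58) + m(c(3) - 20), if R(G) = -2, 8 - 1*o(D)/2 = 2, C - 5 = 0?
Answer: 4/3 ≈ 1.3333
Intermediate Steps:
C = 5 (C = 5 + 0 = 5)
o(D) = 12 (o(D) = 16 - 2*2 = 16 - 4 = 12)
a(K, Z) = -2/3 (a(K, Z) = (-4 - 1*0)/6 = (-4 + 0)/6 = (1/6)*(-4) = -2/3)
J(W, B) = 4/3 (J(W, B) = -2*(-2/3) = 4/3)
m(T) = 0
J(45, 58) + m(c(3) - 20) = 4/3 + 0 = 4/3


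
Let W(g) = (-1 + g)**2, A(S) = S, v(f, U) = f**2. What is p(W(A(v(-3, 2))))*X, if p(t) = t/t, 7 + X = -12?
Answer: -19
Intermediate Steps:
X = -19 (X = -7 - 12 = -19)
p(t) = 1
p(W(A(v(-3, 2))))*X = 1*(-19) = -19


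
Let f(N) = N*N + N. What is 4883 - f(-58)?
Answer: 1577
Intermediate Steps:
f(N) = N + N² (f(N) = N² + N = N + N²)
4883 - f(-58) = 4883 - (-58)*(1 - 58) = 4883 - (-58)*(-57) = 4883 - 1*3306 = 4883 - 3306 = 1577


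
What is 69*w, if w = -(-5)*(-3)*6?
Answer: -6210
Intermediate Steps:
w = -90 (w = -5*3*6 = -15*6 = -90)
69*w = 69*(-90) = -6210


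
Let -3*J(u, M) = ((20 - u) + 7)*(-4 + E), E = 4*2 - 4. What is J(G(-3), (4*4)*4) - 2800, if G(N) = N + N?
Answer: -2800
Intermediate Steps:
E = 4 (E = 8 - 4 = 4)
G(N) = 2*N
J(u, M) = 0 (J(u, M) = -((20 - u) + 7)*(-4 + 4)/3 = -(27 - u)*0/3 = -1/3*0 = 0)
J(G(-3), (4*4)*4) - 2800 = 0 - 2800 = -2800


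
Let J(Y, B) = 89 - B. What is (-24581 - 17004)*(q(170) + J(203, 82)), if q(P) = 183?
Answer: -7901150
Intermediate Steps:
(-24581 - 17004)*(q(170) + J(203, 82)) = (-24581 - 17004)*(183 + (89 - 1*82)) = -41585*(183 + (89 - 82)) = -41585*(183 + 7) = -41585*190 = -7901150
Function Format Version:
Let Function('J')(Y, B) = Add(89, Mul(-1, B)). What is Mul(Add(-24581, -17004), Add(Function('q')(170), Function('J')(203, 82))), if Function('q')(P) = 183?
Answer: -7901150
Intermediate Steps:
Mul(Add(-24581, -17004), Add(Function('q')(170), Function('J')(203, 82))) = Mul(Add(-24581, -17004), Add(183, Add(89, Mul(-1, 82)))) = Mul(-41585, Add(183, Add(89, -82))) = Mul(-41585, Add(183, 7)) = Mul(-41585, 190) = -7901150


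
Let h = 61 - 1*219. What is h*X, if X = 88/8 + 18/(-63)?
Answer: -11850/7 ≈ -1692.9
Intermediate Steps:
X = 75/7 (X = 88*(⅛) + 18*(-1/63) = 11 - 2/7 = 75/7 ≈ 10.714)
h = -158 (h = 61 - 219 = -158)
h*X = -158*75/7 = -11850/7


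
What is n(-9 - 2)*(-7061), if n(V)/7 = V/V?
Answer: -49427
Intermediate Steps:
n(V) = 7 (n(V) = 7*(V/V) = 7*1 = 7)
n(-9 - 2)*(-7061) = 7*(-7061) = -49427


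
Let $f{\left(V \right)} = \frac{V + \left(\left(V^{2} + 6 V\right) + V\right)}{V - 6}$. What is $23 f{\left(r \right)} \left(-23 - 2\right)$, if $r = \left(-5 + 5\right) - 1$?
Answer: $-575$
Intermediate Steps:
$r = -1$ ($r = 0 - 1 = -1$)
$f{\left(V \right)} = \frac{V^{2} + 8 V}{-6 + V}$ ($f{\left(V \right)} = \frac{V + \left(V^{2} + 7 V\right)}{-6 + V} = \frac{V^{2} + 8 V}{-6 + V}$)
$23 f{\left(r \right)} \left(-23 - 2\right) = 23 \left(- \frac{8 - 1}{-6 - 1}\right) \left(-23 - 2\right) = 23 \left(\left(-1\right) \frac{1}{-7} \cdot 7\right) \left(-25\right) = 23 \left(\left(-1\right) \left(- \frac{1}{7}\right) 7\right) \left(-25\right) = 23 \cdot 1 \left(-25\right) = 23 \left(-25\right) = -575$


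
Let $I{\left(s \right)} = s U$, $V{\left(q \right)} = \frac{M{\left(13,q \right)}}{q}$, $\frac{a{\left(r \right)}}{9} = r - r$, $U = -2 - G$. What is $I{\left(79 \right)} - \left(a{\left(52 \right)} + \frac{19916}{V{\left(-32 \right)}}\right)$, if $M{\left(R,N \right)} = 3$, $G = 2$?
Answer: $\frac{636364}{3} \approx 2.1212 \cdot 10^{5}$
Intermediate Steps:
$U = -4$ ($U = -2 - 2 = -4$)
$a{\left(r \right)} = 0$ ($a{\left(r \right)} = 9 \left(r - r\right) = 9 \cdot 0 = 0$)
$V{\left(q \right)} = \frac{3}{q}$
$I{\left(s \right)} = - 4 s$ ($I{\left(s \right)} = s \left(-4\right) = - 4 s$)
$I{\left(79 \right)} - \left(a{\left(52 \right)} + \frac{19916}{V{\left(-32 \right)}}\right) = \left(-4\right) 79 - \left(0 + \frac{19916}{3 \frac{1}{-32}}\right) = -316 - \left(0 + \frac{19916}{3 \left(- \frac{1}{32}\right)}\right) = -316 - \left(0 + \frac{19916}{- \frac{3}{32}}\right) = -316 - \left(0 + 19916 \left(- \frac{32}{3}\right)\right) = -316 - \left(0 - \frac{637312}{3}\right) = -316 - - \frac{637312}{3} = -316 + \frac{637312}{3} = \frac{636364}{3}$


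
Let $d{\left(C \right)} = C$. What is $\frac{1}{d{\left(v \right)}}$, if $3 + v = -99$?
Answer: $- \frac{1}{102} \approx -0.0098039$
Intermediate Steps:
$v = -102$ ($v = -3 - 99 = -102$)
$\frac{1}{d{\left(v \right)}} = \frac{1}{-102} = - \frac{1}{102}$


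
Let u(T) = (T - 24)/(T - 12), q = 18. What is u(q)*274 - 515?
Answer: -789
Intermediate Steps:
u(T) = (-24 + T)/(-12 + T)
u(q)*274 - 515 = ((-24 + 18)/(-12 + 18))*274 - 515 = (-6/6)*274 - 515 = ((1/6)*(-6))*274 - 515 = -1*274 - 515 = -274 - 515 = -789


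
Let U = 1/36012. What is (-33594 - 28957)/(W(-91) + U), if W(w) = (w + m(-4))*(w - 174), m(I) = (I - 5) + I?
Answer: -2252586612/992490721 ≈ -2.2696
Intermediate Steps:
m(I) = -5 + 2*I (m(I) = (-5 + I) + I = -5 + 2*I)
W(w) = (-174 + w)*(-13 + w) (W(w) = (w + (-5 + 2*(-4)))*(w - 174) = (w + (-5 - 8))*(-174 + w) = (w - 13)*(-174 + w) = (-13 + w)*(-174 + w) = (-174 + w)*(-13 + w))
U = 1/36012 ≈ 2.7769e-5
(-33594 - 28957)/(W(-91) + U) = (-33594 - 28957)/((2262 + (-91)² - 187*(-91)) + 1/36012) = -62551/((2262 + 8281 + 17017) + 1/36012) = -62551/(27560 + 1/36012) = -62551/992490721/36012 = -62551*36012/992490721 = -2252586612/992490721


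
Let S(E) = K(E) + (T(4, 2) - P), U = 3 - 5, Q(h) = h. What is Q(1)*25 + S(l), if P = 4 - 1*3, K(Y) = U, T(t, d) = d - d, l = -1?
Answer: 22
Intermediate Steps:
T(t, d) = 0
U = -2
K(Y) = -2
P = 1 (P = 4 - 3 = 1)
S(E) = -3 (S(E) = -2 + (0 - 1*1) = -2 + (0 - 1) = -2 - 1 = -3)
Q(1)*25 + S(l) = 1*25 - 3 = 25 - 3 = 22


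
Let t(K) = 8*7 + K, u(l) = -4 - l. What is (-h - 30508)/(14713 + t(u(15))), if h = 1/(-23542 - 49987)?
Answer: -2243222731/1084552750 ≈ -2.0683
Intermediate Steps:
t(K) = 56 + K
h = -1/73529 (h = 1/(-73529) = -1/73529 ≈ -1.3600e-5)
(-h - 30508)/(14713 + t(u(15))) = (-1*(-1/73529) - 30508)/(14713 + (56 + (-4 - 1*15))) = (1/73529 - 30508)/(14713 + (56 + (-4 - 15))) = -2243222731/(73529*(14713 + (56 - 19))) = -2243222731/(73529*(14713 + 37)) = -2243222731/73529/14750 = -2243222731/73529*1/14750 = -2243222731/1084552750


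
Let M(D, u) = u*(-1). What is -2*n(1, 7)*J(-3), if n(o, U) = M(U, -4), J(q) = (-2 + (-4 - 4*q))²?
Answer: -288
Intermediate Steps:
J(q) = (-6 - 4*q)²
M(D, u) = -u
n(o, U) = 4 (n(o, U) = -1*(-4) = 4)
-2*n(1, 7)*J(-3) = -8*4*(3 + 2*(-3))² = -8*4*(3 - 6)² = -8*4*(-3)² = -8*4*9 = -8*36 = -2*144 = -288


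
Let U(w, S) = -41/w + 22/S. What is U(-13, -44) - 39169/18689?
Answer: 271147/485914 ≈ 0.55801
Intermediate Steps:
U(-13, -44) - 39169/18689 = (-41/(-13) + 22/(-44)) - 39169/18689 = (-41*(-1/13) + 22*(-1/44)) - 39169/18689 = (41/13 - ½) - 1*39169/18689 = 69/26 - 39169/18689 = 271147/485914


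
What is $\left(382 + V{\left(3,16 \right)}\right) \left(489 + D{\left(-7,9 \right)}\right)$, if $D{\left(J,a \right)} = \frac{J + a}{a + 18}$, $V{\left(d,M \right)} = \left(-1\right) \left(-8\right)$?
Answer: $\frac{1716650}{9} \approx 1.9074 \cdot 10^{5}$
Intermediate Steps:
$V{\left(d,M \right)} = 8$
$D{\left(J,a \right)} = \frac{J + a}{18 + a}$
$\left(382 + V{\left(3,16 \right)}\right) \left(489 + D{\left(-7,9 \right)}\right) = \left(382 + 8\right) \left(489 + \frac{-7 + 9}{18 + 9}\right) = 390 \left(489 + \frac{1}{27} \cdot 2\right) = 390 \left(489 + \frac{2}{27}\right) = 390 \cdot \frac{13205}{27} = \frac{1716650}{9}$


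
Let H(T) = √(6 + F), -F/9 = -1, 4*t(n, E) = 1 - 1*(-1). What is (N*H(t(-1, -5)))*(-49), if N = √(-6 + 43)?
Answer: -49*√555 ≈ -1154.4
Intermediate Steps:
t(n, E) = ½ (t(n, E) = (1 - 1*(-1))/4 = (1 + 1)/4 = (¼)*2 = ½)
F = 9 (F = -9*(-1) = 9)
N = √37 ≈ 6.0828
H(T) = √15 (H(T) = √(6 + 9) = √15)
(N*H(t(-1, -5)))*(-49) = (√37*√15)*(-49) = √555*(-49) = -49*√555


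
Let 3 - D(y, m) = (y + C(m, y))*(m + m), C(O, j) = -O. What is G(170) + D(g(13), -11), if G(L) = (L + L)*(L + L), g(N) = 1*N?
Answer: 116131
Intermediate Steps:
g(N) = N
G(L) = 4*L**2 (G(L) = (2*L)*(2*L) = 4*L**2)
D(y, m) = 3 - 2*m*(y - m) (D(y, m) = 3 - (y - m)*(m + m) = 3 - (y - m)*2*m = 3 - 2*m*(y - m))
G(170) + D(g(13), -11) = 4*170**2 + (3 + 2*(-11)**2 - 2*(-11)*13) = 4*28900 + (3 + 2*121 + 286) = 115600 + (3 + 242 + 286) = 115600 + 531 = 116131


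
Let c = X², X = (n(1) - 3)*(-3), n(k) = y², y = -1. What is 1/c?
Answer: 1/36 ≈ 0.027778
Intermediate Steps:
n(k) = 1 (n(k) = (-1)² = 1)
X = 6 (X = (1 - 3)*(-3) = -2*(-3) = 6)
c = 36 (c = 6² = 36)
1/c = 1/36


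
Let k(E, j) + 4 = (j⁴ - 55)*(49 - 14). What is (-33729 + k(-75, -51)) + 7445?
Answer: 236753822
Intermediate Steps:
k(E, j) = -1929 + 35*j⁴ (k(E, j) = -4 + (j⁴ - 55)*(49 - 14) = -4 + (-55 + j⁴)*35 = -4 + (-1925 + 35*j⁴) = -1929 + 35*j⁴)
(-33729 + k(-75, -51)) + 7445 = (-33729 + (-1929 + 35*(-51)⁴)) + 7445 = (-33729 + (-1929 + 35*6765201)) + 7445 = (-33729 + (-1929 + 236782035)) + 7445 = (-33729 + 236780106) + 7445 = 236746377 + 7445 = 236753822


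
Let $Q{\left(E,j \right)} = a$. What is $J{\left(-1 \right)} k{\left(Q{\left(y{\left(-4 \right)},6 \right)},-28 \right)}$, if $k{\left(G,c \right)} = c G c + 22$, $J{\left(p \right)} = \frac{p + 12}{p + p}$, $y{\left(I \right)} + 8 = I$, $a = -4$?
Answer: $17127$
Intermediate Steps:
$y{\left(I \right)} = -8 + I$
$Q{\left(E,j \right)} = -4$
$J{\left(p \right)} = \frac{12 + p}{2 p}$
$k{\left(G,c \right)} = 22 + G c^{2}$ ($k{\left(G,c \right)} = G c c + 22 = G c^{2} + 22 = 22 + G c^{2}$)
$J{\left(-1 \right)} k{\left(Q{\left(y{\left(-4 \right)},6 \right)},-28 \right)} = \frac{12 - 1}{2 \left(-1\right)} \left(22 - 4 \left(-28\right)^{2}\right) = \frac{1}{2} \left(-1\right) 11 \left(22 - 3136\right) = - \frac{11 \left(22 - 3136\right)}{2} = \left(- \frac{11}{2}\right) \left(-3114\right) = 17127$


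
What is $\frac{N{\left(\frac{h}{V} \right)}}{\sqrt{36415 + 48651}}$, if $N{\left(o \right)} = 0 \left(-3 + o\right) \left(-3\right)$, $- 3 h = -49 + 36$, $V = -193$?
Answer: $0$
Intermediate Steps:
$h = \frac{13}{3}$ ($h = - \frac{-49 + 36}{3} = \left(- \frac{1}{3}\right) \left(-13\right) = \frac{13}{3} \approx 4.3333$)
$N{\left(o \right)} = 0$ ($N{\left(o \right)} = 0 \left(-3\right) = 0$)
$\frac{N{\left(\frac{h}{V} \right)}}{\sqrt{36415 + 48651}} = \frac{0}{\sqrt{36415 + 48651}} = \frac{0}{\sqrt{85066}} = 0 \frac{\sqrt{85066}}{85066} = 0$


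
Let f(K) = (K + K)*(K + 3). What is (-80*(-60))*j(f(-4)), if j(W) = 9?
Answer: 43200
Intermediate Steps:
f(K) = 2*K*(3 + K) (f(K) = (2*K)*(3 + K) = 2*K*(3 + K))
(-80*(-60))*j(f(-4)) = -80*(-60)*9 = 4800*9 = 43200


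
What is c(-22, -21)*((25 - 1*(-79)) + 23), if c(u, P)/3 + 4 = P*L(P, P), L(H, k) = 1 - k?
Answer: -177546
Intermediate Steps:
c(u, P) = -12 + 3*P*(1 - P) (c(u, P) = -12 + 3*(P*(1 - P)) = -12 + 3*P*(1 - P))
c(-22, -21)*((25 - 1*(-79)) + 23) = (-12 - 3*(-21)**2 + 3*(-21))*((25 - 1*(-79)) + 23) = (-12 - 3*441 - 63)*((25 + 79) + 23) = (-12 - 1323 - 63)*(104 + 23) = -1398*127 = -177546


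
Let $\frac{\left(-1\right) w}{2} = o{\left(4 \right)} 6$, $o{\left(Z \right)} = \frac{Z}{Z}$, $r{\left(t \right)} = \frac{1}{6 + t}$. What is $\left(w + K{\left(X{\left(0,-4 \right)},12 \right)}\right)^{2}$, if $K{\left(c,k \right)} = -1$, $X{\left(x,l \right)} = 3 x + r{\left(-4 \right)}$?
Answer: $169$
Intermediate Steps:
$X{\left(x,l \right)} = \frac{1}{2} + 3 x$ ($X{\left(x,l \right)} = 3 x + \frac{1}{6 - 4} = 3 x + \frac{1}{2} = \frac{1}{2} + 3 x$)
$o{\left(Z \right)} = 1$
$w = -12$ ($w = - 2 \cdot 1 \cdot 6 = \left(-2\right) 6 = -12$)
$\left(w + K{\left(X{\left(0,-4 \right)},12 \right)}\right)^{2} = \left(-12 - 1\right)^{2} = \left(-13\right)^{2} = 169$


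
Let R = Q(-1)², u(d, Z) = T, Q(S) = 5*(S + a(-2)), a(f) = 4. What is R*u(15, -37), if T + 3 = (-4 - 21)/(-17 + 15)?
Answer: 4275/2 ≈ 2137.5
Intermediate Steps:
Q(S) = 20 + 5*S (Q(S) = 5*(S + 4) = 5*(4 + S) = 20 + 5*S)
T = 19/2 (T = -3 + (-4 - 21)/(-17 + 15) = -3 - 25/(-2) = -3 - 25*(-½) = -3 + 25/2 = 19/2 ≈ 9.5000)
u(d, Z) = 19/2
R = 225 (R = (20 + 5*(-1))² = (20 - 5)² = 15² = 225)
R*u(15, -37) = 225*(19/2) = 4275/2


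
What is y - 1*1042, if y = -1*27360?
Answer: -28402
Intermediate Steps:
y = -27360
y - 1*1042 = -27360 - 1*1042 = -27360 - 1042 = -28402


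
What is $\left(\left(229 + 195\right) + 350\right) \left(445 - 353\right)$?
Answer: $71208$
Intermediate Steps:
$\left(\left(229 + 195\right) + 350\right) \left(445 - 353\right) = \left(424 + 350\right) 92 = 774 \cdot 92 = 71208$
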